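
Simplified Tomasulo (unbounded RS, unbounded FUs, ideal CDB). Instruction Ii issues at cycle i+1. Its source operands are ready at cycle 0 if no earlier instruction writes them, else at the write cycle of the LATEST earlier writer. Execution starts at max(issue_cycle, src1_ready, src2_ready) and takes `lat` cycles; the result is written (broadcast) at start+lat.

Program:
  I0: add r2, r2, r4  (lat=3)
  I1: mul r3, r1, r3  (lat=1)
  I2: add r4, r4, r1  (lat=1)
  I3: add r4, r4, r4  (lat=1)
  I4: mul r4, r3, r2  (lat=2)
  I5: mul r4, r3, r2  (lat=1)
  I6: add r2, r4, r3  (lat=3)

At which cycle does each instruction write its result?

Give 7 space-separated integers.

Answer: 4 3 4 5 7 7 10

Derivation:
I0 add r2: issue@1 deps=(None,None) exec_start@1 write@4
I1 mul r3: issue@2 deps=(None,None) exec_start@2 write@3
I2 add r4: issue@3 deps=(None,None) exec_start@3 write@4
I3 add r4: issue@4 deps=(2,2) exec_start@4 write@5
I4 mul r4: issue@5 deps=(1,0) exec_start@5 write@7
I5 mul r4: issue@6 deps=(1,0) exec_start@6 write@7
I6 add r2: issue@7 deps=(5,1) exec_start@7 write@10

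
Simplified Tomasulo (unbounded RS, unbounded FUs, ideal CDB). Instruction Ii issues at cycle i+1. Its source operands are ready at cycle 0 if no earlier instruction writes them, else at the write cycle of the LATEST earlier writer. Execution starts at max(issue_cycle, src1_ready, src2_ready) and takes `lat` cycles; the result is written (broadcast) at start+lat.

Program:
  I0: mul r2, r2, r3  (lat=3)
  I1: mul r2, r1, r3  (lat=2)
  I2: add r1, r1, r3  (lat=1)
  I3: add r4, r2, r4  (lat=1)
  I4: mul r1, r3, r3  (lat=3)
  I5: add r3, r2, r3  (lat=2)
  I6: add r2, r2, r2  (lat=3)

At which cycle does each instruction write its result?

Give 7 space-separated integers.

Answer: 4 4 4 5 8 8 10

Derivation:
I0 mul r2: issue@1 deps=(None,None) exec_start@1 write@4
I1 mul r2: issue@2 deps=(None,None) exec_start@2 write@4
I2 add r1: issue@3 deps=(None,None) exec_start@3 write@4
I3 add r4: issue@4 deps=(1,None) exec_start@4 write@5
I4 mul r1: issue@5 deps=(None,None) exec_start@5 write@8
I5 add r3: issue@6 deps=(1,None) exec_start@6 write@8
I6 add r2: issue@7 deps=(1,1) exec_start@7 write@10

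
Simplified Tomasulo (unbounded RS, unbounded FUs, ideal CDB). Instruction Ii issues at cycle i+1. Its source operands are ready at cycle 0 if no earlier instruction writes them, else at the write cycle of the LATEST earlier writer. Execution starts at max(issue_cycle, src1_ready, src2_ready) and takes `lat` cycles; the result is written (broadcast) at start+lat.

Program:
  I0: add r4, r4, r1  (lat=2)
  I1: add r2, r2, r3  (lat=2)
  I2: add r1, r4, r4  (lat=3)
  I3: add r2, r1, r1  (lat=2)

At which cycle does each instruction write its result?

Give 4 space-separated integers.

I0 add r4: issue@1 deps=(None,None) exec_start@1 write@3
I1 add r2: issue@2 deps=(None,None) exec_start@2 write@4
I2 add r1: issue@3 deps=(0,0) exec_start@3 write@6
I3 add r2: issue@4 deps=(2,2) exec_start@6 write@8

Answer: 3 4 6 8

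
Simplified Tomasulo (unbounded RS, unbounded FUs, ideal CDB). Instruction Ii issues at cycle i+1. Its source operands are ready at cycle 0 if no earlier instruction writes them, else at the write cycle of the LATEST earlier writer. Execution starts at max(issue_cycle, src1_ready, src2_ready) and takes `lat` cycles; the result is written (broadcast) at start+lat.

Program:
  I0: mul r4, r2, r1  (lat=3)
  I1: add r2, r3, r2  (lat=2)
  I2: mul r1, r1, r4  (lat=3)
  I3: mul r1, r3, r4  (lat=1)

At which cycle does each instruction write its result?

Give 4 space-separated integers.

I0 mul r4: issue@1 deps=(None,None) exec_start@1 write@4
I1 add r2: issue@2 deps=(None,None) exec_start@2 write@4
I2 mul r1: issue@3 deps=(None,0) exec_start@4 write@7
I3 mul r1: issue@4 deps=(None,0) exec_start@4 write@5

Answer: 4 4 7 5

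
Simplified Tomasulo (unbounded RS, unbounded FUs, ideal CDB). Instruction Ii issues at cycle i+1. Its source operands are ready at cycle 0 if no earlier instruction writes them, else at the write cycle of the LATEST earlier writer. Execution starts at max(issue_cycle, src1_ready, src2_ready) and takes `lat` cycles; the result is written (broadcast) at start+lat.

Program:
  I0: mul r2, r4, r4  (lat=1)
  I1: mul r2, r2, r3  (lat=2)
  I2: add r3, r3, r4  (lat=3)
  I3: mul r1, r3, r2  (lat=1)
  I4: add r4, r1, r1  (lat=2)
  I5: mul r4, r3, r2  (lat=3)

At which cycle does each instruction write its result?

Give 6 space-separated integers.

I0 mul r2: issue@1 deps=(None,None) exec_start@1 write@2
I1 mul r2: issue@2 deps=(0,None) exec_start@2 write@4
I2 add r3: issue@3 deps=(None,None) exec_start@3 write@6
I3 mul r1: issue@4 deps=(2,1) exec_start@6 write@7
I4 add r4: issue@5 deps=(3,3) exec_start@7 write@9
I5 mul r4: issue@6 deps=(2,1) exec_start@6 write@9

Answer: 2 4 6 7 9 9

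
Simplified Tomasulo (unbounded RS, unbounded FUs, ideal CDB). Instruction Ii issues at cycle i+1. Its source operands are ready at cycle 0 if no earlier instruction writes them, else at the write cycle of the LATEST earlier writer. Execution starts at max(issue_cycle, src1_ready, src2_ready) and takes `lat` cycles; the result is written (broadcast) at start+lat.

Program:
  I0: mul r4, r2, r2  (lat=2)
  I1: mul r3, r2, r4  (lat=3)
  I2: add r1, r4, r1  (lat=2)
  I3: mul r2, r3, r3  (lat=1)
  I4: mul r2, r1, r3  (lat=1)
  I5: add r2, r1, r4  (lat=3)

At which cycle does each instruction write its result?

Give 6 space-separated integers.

Answer: 3 6 5 7 7 9

Derivation:
I0 mul r4: issue@1 deps=(None,None) exec_start@1 write@3
I1 mul r3: issue@2 deps=(None,0) exec_start@3 write@6
I2 add r1: issue@3 deps=(0,None) exec_start@3 write@5
I3 mul r2: issue@4 deps=(1,1) exec_start@6 write@7
I4 mul r2: issue@5 deps=(2,1) exec_start@6 write@7
I5 add r2: issue@6 deps=(2,0) exec_start@6 write@9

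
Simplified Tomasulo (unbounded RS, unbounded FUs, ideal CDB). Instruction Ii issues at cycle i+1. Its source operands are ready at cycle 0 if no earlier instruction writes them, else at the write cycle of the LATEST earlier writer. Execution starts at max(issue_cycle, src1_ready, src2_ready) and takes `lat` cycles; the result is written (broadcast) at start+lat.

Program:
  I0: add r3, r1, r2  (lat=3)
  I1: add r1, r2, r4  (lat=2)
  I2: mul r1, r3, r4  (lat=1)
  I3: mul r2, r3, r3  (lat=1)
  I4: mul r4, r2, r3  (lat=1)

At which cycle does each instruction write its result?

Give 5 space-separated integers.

Answer: 4 4 5 5 6

Derivation:
I0 add r3: issue@1 deps=(None,None) exec_start@1 write@4
I1 add r1: issue@2 deps=(None,None) exec_start@2 write@4
I2 mul r1: issue@3 deps=(0,None) exec_start@4 write@5
I3 mul r2: issue@4 deps=(0,0) exec_start@4 write@5
I4 mul r4: issue@5 deps=(3,0) exec_start@5 write@6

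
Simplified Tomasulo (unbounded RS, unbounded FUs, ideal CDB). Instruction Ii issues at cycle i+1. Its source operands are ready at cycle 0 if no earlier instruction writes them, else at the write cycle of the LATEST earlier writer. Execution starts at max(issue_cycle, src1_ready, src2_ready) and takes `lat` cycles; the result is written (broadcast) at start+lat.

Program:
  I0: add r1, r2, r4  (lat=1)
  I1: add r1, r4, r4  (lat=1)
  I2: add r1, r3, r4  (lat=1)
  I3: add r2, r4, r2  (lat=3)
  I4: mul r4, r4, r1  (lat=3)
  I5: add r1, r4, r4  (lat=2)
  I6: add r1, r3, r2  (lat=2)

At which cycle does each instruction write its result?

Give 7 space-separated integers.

I0 add r1: issue@1 deps=(None,None) exec_start@1 write@2
I1 add r1: issue@2 deps=(None,None) exec_start@2 write@3
I2 add r1: issue@3 deps=(None,None) exec_start@3 write@4
I3 add r2: issue@4 deps=(None,None) exec_start@4 write@7
I4 mul r4: issue@5 deps=(None,2) exec_start@5 write@8
I5 add r1: issue@6 deps=(4,4) exec_start@8 write@10
I6 add r1: issue@7 deps=(None,3) exec_start@7 write@9

Answer: 2 3 4 7 8 10 9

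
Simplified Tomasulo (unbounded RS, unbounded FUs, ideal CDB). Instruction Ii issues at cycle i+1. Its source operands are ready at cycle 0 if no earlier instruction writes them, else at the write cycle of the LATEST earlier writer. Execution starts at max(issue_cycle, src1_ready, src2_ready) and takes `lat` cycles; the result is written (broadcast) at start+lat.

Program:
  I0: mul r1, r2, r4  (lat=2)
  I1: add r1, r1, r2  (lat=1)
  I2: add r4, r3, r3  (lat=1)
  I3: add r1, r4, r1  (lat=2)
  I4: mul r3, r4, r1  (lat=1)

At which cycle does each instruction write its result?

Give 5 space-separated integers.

I0 mul r1: issue@1 deps=(None,None) exec_start@1 write@3
I1 add r1: issue@2 deps=(0,None) exec_start@3 write@4
I2 add r4: issue@3 deps=(None,None) exec_start@3 write@4
I3 add r1: issue@4 deps=(2,1) exec_start@4 write@6
I4 mul r3: issue@5 deps=(2,3) exec_start@6 write@7

Answer: 3 4 4 6 7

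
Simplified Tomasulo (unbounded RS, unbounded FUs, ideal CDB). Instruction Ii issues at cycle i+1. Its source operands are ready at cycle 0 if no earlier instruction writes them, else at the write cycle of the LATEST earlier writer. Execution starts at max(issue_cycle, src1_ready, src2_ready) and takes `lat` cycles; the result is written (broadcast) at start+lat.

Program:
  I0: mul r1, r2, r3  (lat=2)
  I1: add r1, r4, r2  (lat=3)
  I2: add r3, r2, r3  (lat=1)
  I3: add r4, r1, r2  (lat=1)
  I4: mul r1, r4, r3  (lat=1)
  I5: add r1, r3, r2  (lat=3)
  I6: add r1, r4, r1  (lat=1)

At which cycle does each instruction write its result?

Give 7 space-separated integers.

Answer: 3 5 4 6 7 9 10

Derivation:
I0 mul r1: issue@1 deps=(None,None) exec_start@1 write@3
I1 add r1: issue@2 deps=(None,None) exec_start@2 write@5
I2 add r3: issue@3 deps=(None,None) exec_start@3 write@4
I3 add r4: issue@4 deps=(1,None) exec_start@5 write@6
I4 mul r1: issue@5 deps=(3,2) exec_start@6 write@7
I5 add r1: issue@6 deps=(2,None) exec_start@6 write@9
I6 add r1: issue@7 deps=(3,5) exec_start@9 write@10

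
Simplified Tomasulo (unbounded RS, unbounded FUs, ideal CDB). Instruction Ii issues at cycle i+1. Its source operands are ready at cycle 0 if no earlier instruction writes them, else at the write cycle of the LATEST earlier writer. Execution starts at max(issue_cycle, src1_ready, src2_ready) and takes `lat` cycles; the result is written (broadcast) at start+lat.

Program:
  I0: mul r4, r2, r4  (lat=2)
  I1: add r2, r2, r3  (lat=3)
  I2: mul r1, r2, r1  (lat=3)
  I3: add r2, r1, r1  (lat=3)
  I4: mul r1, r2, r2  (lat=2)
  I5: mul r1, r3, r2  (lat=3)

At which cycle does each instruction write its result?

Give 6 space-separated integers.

I0 mul r4: issue@1 deps=(None,None) exec_start@1 write@3
I1 add r2: issue@2 deps=(None,None) exec_start@2 write@5
I2 mul r1: issue@3 deps=(1,None) exec_start@5 write@8
I3 add r2: issue@4 deps=(2,2) exec_start@8 write@11
I4 mul r1: issue@5 deps=(3,3) exec_start@11 write@13
I5 mul r1: issue@6 deps=(None,3) exec_start@11 write@14

Answer: 3 5 8 11 13 14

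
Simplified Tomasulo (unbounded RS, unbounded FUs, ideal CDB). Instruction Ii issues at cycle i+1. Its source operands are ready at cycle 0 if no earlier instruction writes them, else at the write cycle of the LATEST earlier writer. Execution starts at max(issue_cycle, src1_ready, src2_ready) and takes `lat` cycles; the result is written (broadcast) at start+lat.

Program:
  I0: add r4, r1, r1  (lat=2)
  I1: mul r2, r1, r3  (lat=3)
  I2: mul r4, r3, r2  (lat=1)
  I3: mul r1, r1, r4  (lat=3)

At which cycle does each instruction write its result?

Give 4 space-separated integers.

I0 add r4: issue@1 deps=(None,None) exec_start@1 write@3
I1 mul r2: issue@2 deps=(None,None) exec_start@2 write@5
I2 mul r4: issue@3 deps=(None,1) exec_start@5 write@6
I3 mul r1: issue@4 deps=(None,2) exec_start@6 write@9

Answer: 3 5 6 9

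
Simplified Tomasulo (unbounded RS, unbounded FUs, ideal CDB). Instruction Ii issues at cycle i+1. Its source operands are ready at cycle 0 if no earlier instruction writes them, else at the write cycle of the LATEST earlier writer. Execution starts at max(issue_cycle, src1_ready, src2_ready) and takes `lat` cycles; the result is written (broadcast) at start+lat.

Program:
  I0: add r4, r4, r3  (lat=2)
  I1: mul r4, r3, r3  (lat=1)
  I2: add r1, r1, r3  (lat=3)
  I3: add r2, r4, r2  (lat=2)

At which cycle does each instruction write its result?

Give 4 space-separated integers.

I0 add r4: issue@1 deps=(None,None) exec_start@1 write@3
I1 mul r4: issue@2 deps=(None,None) exec_start@2 write@3
I2 add r1: issue@3 deps=(None,None) exec_start@3 write@6
I3 add r2: issue@4 deps=(1,None) exec_start@4 write@6

Answer: 3 3 6 6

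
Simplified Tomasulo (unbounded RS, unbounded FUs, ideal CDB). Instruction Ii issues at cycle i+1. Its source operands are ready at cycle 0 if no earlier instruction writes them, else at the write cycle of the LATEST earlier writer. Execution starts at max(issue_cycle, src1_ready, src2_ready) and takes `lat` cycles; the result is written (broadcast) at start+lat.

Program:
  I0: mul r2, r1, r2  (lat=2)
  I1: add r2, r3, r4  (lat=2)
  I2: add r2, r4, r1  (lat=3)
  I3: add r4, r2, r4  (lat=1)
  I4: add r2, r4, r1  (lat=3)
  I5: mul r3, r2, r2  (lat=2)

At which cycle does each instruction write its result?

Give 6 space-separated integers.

I0 mul r2: issue@1 deps=(None,None) exec_start@1 write@3
I1 add r2: issue@2 deps=(None,None) exec_start@2 write@4
I2 add r2: issue@3 deps=(None,None) exec_start@3 write@6
I3 add r4: issue@4 deps=(2,None) exec_start@6 write@7
I4 add r2: issue@5 deps=(3,None) exec_start@7 write@10
I5 mul r3: issue@6 deps=(4,4) exec_start@10 write@12

Answer: 3 4 6 7 10 12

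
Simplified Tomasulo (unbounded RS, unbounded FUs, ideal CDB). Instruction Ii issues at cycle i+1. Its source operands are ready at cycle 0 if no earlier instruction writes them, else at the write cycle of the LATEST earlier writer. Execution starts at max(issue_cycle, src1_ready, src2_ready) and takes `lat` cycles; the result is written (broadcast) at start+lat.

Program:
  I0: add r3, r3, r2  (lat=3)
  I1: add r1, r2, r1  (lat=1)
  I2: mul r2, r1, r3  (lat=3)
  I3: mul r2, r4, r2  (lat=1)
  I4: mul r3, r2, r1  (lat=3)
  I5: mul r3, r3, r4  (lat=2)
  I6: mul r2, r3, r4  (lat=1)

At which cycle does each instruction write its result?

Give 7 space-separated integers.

Answer: 4 3 7 8 11 13 14

Derivation:
I0 add r3: issue@1 deps=(None,None) exec_start@1 write@4
I1 add r1: issue@2 deps=(None,None) exec_start@2 write@3
I2 mul r2: issue@3 deps=(1,0) exec_start@4 write@7
I3 mul r2: issue@4 deps=(None,2) exec_start@7 write@8
I4 mul r3: issue@5 deps=(3,1) exec_start@8 write@11
I5 mul r3: issue@6 deps=(4,None) exec_start@11 write@13
I6 mul r2: issue@7 deps=(5,None) exec_start@13 write@14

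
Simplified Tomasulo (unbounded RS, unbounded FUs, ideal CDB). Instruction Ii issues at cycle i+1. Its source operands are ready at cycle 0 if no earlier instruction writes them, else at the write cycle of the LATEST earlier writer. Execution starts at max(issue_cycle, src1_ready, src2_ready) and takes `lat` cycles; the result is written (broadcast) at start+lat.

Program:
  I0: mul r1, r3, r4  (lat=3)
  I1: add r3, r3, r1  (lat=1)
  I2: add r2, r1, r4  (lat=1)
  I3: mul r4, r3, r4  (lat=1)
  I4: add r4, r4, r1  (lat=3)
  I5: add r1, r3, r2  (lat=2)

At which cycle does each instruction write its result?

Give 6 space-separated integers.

Answer: 4 5 5 6 9 8

Derivation:
I0 mul r1: issue@1 deps=(None,None) exec_start@1 write@4
I1 add r3: issue@2 deps=(None,0) exec_start@4 write@5
I2 add r2: issue@3 deps=(0,None) exec_start@4 write@5
I3 mul r4: issue@4 deps=(1,None) exec_start@5 write@6
I4 add r4: issue@5 deps=(3,0) exec_start@6 write@9
I5 add r1: issue@6 deps=(1,2) exec_start@6 write@8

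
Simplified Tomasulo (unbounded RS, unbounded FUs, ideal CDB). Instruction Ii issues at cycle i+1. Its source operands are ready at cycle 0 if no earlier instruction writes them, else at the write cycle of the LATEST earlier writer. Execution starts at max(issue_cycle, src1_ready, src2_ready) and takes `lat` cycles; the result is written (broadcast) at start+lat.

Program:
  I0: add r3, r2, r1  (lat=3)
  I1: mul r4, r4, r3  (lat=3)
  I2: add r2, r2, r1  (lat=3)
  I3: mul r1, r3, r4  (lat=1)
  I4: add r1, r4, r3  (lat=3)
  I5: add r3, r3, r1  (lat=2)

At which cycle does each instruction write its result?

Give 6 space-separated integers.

Answer: 4 7 6 8 10 12

Derivation:
I0 add r3: issue@1 deps=(None,None) exec_start@1 write@4
I1 mul r4: issue@2 deps=(None,0) exec_start@4 write@7
I2 add r2: issue@3 deps=(None,None) exec_start@3 write@6
I3 mul r1: issue@4 deps=(0,1) exec_start@7 write@8
I4 add r1: issue@5 deps=(1,0) exec_start@7 write@10
I5 add r3: issue@6 deps=(0,4) exec_start@10 write@12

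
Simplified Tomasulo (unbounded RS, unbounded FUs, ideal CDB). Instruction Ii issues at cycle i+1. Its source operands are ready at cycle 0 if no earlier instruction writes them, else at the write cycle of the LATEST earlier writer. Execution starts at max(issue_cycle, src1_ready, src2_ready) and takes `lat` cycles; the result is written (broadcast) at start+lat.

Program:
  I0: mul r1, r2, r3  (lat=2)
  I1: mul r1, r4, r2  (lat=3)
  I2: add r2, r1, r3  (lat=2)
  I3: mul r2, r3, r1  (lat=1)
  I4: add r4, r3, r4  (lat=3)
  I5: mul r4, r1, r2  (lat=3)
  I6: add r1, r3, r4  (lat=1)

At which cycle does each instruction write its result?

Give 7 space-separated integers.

I0 mul r1: issue@1 deps=(None,None) exec_start@1 write@3
I1 mul r1: issue@2 deps=(None,None) exec_start@2 write@5
I2 add r2: issue@3 deps=(1,None) exec_start@5 write@7
I3 mul r2: issue@4 deps=(None,1) exec_start@5 write@6
I4 add r4: issue@5 deps=(None,None) exec_start@5 write@8
I5 mul r4: issue@6 deps=(1,3) exec_start@6 write@9
I6 add r1: issue@7 deps=(None,5) exec_start@9 write@10

Answer: 3 5 7 6 8 9 10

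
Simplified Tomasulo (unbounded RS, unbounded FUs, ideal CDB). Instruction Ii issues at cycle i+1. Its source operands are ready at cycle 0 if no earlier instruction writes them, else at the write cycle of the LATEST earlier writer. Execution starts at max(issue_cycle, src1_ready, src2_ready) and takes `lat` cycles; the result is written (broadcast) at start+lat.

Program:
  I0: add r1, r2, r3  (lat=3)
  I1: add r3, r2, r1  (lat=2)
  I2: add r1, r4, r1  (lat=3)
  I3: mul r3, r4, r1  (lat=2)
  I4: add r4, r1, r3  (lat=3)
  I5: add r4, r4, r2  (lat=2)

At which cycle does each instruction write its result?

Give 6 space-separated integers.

I0 add r1: issue@1 deps=(None,None) exec_start@1 write@4
I1 add r3: issue@2 deps=(None,0) exec_start@4 write@6
I2 add r1: issue@3 deps=(None,0) exec_start@4 write@7
I3 mul r3: issue@4 deps=(None,2) exec_start@7 write@9
I4 add r4: issue@5 deps=(2,3) exec_start@9 write@12
I5 add r4: issue@6 deps=(4,None) exec_start@12 write@14

Answer: 4 6 7 9 12 14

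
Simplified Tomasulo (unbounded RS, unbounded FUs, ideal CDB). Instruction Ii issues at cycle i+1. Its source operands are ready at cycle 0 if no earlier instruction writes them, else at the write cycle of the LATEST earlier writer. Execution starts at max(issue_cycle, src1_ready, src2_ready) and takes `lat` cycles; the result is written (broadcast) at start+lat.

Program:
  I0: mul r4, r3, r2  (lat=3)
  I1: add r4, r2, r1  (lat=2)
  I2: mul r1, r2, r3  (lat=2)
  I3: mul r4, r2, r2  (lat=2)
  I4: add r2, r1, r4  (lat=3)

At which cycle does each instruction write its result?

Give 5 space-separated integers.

Answer: 4 4 5 6 9

Derivation:
I0 mul r4: issue@1 deps=(None,None) exec_start@1 write@4
I1 add r4: issue@2 deps=(None,None) exec_start@2 write@4
I2 mul r1: issue@3 deps=(None,None) exec_start@3 write@5
I3 mul r4: issue@4 deps=(None,None) exec_start@4 write@6
I4 add r2: issue@5 deps=(2,3) exec_start@6 write@9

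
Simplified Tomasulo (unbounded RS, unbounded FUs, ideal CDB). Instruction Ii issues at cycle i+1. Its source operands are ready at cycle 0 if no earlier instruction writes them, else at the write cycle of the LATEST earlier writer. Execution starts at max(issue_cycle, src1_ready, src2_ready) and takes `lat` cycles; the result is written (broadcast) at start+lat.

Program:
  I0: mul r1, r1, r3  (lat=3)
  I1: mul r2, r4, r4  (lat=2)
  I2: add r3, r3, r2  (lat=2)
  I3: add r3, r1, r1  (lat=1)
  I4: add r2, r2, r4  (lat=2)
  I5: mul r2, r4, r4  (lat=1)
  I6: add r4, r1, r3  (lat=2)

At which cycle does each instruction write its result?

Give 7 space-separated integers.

I0 mul r1: issue@1 deps=(None,None) exec_start@1 write@4
I1 mul r2: issue@2 deps=(None,None) exec_start@2 write@4
I2 add r3: issue@3 deps=(None,1) exec_start@4 write@6
I3 add r3: issue@4 deps=(0,0) exec_start@4 write@5
I4 add r2: issue@5 deps=(1,None) exec_start@5 write@7
I5 mul r2: issue@6 deps=(None,None) exec_start@6 write@7
I6 add r4: issue@7 deps=(0,3) exec_start@7 write@9

Answer: 4 4 6 5 7 7 9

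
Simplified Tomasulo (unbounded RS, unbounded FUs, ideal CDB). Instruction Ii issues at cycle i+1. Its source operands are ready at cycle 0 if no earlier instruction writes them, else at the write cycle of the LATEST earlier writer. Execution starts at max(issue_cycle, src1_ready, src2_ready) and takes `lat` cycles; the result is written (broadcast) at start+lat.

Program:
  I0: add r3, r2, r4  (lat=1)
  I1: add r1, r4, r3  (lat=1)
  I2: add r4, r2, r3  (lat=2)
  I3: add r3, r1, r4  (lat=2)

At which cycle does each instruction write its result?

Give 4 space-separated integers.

Answer: 2 3 5 7

Derivation:
I0 add r3: issue@1 deps=(None,None) exec_start@1 write@2
I1 add r1: issue@2 deps=(None,0) exec_start@2 write@3
I2 add r4: issue@3 deps=(None,0) exec_start@3 write@5
I3 add r3: issue@4 deps=(1,2) exec_start@5 write@7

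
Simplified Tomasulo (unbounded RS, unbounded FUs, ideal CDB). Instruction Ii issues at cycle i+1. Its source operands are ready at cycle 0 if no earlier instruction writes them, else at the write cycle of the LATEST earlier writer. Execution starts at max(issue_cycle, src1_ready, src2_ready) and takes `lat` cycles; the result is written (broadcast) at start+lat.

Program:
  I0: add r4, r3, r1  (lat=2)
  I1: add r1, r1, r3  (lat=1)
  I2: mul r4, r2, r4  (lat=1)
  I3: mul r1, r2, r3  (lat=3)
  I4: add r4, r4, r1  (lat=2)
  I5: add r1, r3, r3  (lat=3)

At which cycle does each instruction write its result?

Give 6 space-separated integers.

Answer: 3 3 4 7 9 9

Derivation:
I0 add r4: issue@1 deps=(None,None) exec_start@1 write@3
I1 add r1: issue@2 deps=(None,None) exec_start@2 write@3
I2 mul r4: issue@3 deps=(None,0) exec_start@3 write@4
I3 mul r1: issue@4 deps=(None,None) exec_start@4 write@7
I4 add r4: issue@5 deps=(2,3) exec_start@7 write@9
I5 add r1: issue@6 deps=(None,None) exec_start@6 write@9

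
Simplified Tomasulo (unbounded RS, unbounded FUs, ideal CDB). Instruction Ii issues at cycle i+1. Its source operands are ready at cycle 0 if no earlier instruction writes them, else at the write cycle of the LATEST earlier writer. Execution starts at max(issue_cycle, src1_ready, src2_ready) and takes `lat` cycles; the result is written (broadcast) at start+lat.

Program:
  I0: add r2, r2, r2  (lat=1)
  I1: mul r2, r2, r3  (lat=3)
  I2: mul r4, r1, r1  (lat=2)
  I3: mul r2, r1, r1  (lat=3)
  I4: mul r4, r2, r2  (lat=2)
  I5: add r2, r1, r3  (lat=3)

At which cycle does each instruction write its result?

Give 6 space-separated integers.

I0 add r2: issue@1 deps=(None,None) exec_start@1 write@2
I1 mul r2: issue@2 deps=(0,None) exec_start@2 write@5
I2 mul r4: issue@3 deps=(None,None) exec_start@3 write@5
I3 mul r2: issue@4 deps=(None,None) exec_start@4 write@7
I4 mul r4: issue@5 deps=(3,3) exec_start@7 write@9
I5 add r2: issue@6 deps=(None,None) exec_start@6 write@9

Answer: 2 5 5 7 9 9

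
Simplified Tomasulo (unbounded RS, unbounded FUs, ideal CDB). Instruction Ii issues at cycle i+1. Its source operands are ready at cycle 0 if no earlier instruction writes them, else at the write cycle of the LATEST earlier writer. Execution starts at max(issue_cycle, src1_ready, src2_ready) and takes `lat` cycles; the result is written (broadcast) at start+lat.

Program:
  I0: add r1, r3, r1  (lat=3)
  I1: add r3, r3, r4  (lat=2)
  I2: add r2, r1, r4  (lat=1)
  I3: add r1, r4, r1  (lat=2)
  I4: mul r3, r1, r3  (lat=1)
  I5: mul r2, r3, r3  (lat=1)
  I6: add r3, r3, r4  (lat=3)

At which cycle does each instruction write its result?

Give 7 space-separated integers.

I0 add r1: issue@1 deps=(None,None) exec_start@1 write@4
I1 add r3: issue@2 deps=(None,None) exec_start@2 write@4
I2 add r2: issue@3 deps=(0,None) exec_start@4 write@5
I3 add r1: issue@4 deps=(None,0) exec_start@4 write@6
I4 mul r3: issue@5 deps=(3,1) exec_start@6 write@7
I5 mul r2: issue@6 deps=(4,4) exec_start@7 write@8
I6 add r3: issue@7 deps=(4,None) exec_start@7 write@10

Answer: 4 4 5 6 7 8 10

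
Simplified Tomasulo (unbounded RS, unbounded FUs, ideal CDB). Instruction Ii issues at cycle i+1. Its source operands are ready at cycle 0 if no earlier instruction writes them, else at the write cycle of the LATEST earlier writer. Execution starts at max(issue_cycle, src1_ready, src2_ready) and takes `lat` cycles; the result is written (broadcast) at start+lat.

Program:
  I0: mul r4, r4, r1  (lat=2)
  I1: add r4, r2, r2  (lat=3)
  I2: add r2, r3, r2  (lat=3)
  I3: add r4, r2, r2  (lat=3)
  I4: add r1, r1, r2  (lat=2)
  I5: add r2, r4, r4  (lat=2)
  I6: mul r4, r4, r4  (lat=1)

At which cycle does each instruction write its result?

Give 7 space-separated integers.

I0 mul r4: issue@1 deps=(None,None) exec_start@1 write@3
I1 add r4: issue@2 deps=(None,None) exec_start@2 write@5
I2 add r2: issue@3 deps=(None,None) exec_start@3 write@6
I3 add r4: issue@4 deps=(2,2) exec_start@6 write@9
I4 add r1: issue@5 deps=(None,2) exec_start@6 write@8
I5 add r2: issue@6 deps=(3,3) exec_start@9 write@11
I6 mul r4: issue@7 deps=(3,3) exec_start@9 write@10

Answer: 3 5 6 9 8 11 10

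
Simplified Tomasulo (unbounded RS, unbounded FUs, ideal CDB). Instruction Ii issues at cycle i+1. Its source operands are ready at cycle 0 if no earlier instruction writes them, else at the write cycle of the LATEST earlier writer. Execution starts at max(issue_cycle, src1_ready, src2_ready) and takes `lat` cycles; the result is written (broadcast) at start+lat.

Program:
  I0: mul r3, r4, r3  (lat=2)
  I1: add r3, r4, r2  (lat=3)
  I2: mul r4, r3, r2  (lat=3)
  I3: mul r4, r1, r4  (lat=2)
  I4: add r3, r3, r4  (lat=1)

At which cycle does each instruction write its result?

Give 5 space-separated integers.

I0 mul r3: issue@1 deps=(None,None) exec_start@1 write@3
I1 add r3: issue@2 deps=(None,None) exec_start@2 write@5
I2 mul r4: issue@3 deps=(1,None) exec_start@5 write@8
I3 mul r4: issue@4 deps=(None,2) exec_start@8 write@10
I4 add r3: issue@5 deps=(1,3) exec_start@10 write@11

Answer: 3 5 8 10 11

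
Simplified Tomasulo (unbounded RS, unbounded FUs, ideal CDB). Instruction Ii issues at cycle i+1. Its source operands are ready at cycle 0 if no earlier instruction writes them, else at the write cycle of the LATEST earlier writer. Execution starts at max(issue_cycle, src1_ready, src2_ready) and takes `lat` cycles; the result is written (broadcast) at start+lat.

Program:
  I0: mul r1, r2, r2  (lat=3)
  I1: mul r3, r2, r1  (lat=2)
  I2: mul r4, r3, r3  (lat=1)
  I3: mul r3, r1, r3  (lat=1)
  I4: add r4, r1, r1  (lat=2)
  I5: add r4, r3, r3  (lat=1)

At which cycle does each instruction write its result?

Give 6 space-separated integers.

I0 mul r1: issue@1 deps=(None,None) exec_start@1 write@4
I1 mul r3: issue@2 deps=(None,0) exec_start@4 write@6
I2 mul r4: issue@3 deps=(1,1) exec_start@6 write@7
I3 mul r3: issue@4 deps=(0,1) exec_start@6 write@7
I4 add r4: issue@5 deps=(0,0) exec_start@5 write@7
I5 add r4: issue@6 deps=(3,3) exec_start@7 write@8

Answer: 4 6 7 7 7 8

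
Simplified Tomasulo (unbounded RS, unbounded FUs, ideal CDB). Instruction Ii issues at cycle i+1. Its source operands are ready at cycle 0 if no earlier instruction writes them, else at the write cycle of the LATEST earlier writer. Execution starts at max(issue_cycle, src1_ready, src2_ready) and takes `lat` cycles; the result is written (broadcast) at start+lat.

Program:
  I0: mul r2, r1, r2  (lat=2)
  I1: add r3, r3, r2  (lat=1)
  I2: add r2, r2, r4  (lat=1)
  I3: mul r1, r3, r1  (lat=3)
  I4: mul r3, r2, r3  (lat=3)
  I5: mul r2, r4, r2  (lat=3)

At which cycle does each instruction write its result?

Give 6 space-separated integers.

I0 mul r2: issue@1 deps=(None,None) exec_start@1 write@3
I1 add r3: issue@2 deps=(None,0) exec_start@3 write@4
I2 add r2: issue@3 deps=(0,None) exec_start@3 write@4
I3 mul r1: issue@4 deps=(1,None) exec_start@4 write@7
I4 mul r3: issue@5 deps=(2,1) exec_start@5 write@8
I5 mul r2: issue@6 deps=(None,2) exec_start@6 write@9

Answer: 3 4 4 7 8 9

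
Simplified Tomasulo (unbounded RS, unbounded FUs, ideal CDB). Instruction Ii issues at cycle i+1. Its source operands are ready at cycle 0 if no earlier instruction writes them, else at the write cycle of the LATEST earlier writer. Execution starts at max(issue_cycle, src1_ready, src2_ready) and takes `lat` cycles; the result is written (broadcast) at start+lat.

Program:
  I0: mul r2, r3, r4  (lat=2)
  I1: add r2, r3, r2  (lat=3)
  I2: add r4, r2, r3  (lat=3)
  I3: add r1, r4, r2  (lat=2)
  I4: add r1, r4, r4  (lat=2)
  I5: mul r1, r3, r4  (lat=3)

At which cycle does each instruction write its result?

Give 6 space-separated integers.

Answer: 3 6 9 11 11 12

Derivation:
I0 mul r2: issue@1 deps=(None,None) exec_start@1 write@3
I1 add r2: issue@2 deps=(None,0) exec_start@3 write@6
I2 add r4: issue@3 deps=(1,None) exec_start@6 write@9
I3 add r1: issue@4 deps=(2,1) exec_start@9 write@11
I4 add r1: issue@5 deps=(2,2) exec_start@9 write@11
I5 mul r1: issue@6 deps=(None,2) exec_start@9 write@12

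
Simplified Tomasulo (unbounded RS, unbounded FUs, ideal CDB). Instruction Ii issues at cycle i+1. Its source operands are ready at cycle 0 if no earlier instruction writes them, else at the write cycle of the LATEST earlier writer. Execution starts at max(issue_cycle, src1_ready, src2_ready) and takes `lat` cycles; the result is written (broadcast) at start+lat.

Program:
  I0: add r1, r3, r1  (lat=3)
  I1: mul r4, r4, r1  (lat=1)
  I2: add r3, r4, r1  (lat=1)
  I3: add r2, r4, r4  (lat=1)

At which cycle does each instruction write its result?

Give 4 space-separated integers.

I0 add r1: issue@1 deps=(None,None) exec_start@1 write@4
I1 mul r4: issue@2 deps=(None,0) exec_start@4 write@5
I2 add r3: issue@3 deps=(1,0) exec_start@5 write@6
I3 add r2: issue@4 deps=(1,1) exec_start@5 write@6

Answer: 4 5 6 6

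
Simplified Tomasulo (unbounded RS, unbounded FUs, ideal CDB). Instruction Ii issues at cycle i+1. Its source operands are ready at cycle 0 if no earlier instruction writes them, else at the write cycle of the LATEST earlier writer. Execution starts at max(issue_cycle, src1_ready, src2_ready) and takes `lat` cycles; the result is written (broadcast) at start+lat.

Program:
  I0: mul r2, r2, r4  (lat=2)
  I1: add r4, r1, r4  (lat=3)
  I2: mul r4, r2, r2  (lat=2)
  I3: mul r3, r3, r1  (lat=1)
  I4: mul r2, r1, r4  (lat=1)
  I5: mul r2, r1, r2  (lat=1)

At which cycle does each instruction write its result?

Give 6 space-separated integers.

I0 mul r2: issue@1 deps=(None,None) exec_start@1 write@3
I1 add r4: issue@2 deps=(None,None) exec_start@2 write@5
I2 mul r4: issue@3 deps=(0,0) exec_start@3 write@5
I3 mul r3: issue@4 deps=(None,None) exec_start@4 write@5
I4 mul r2: issue@5 deps=(None,2) exec_start@5 write@6
I5 mul r2: issue@6 deps=(None,4) exec_start@6 write@7

Answer: 3 5 5 5 6 7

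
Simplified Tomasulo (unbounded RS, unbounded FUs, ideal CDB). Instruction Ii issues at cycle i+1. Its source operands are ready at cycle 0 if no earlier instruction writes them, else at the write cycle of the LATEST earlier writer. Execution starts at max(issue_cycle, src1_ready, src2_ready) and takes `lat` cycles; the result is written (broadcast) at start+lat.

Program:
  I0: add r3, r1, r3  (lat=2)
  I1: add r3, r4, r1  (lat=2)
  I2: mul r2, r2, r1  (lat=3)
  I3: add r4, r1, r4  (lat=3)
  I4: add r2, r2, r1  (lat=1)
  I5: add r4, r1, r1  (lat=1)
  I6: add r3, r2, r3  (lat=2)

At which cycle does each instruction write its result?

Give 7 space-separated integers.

I0 add r3: issue@1 deps=(None,None) exec_start@1 write@3
I1 add r3: issue@2 deps=(None,None) exec_start@2 write@4
I2 mul r2: issue@3 deps=(None,None) exec_start@3 write@6
I3 add r4: issue@4 deps=(None,None) exec_start@4 write@7
I4 add r2: issue@5 deps=(2,None) exec_start@6 write@7
I5 add r4: issue@6 deps=(None,None) exec_start@6 write@7
I6 add r3: issue@7 deps=(4,1) exec_start@7 write@9

Answer: 3 4 6 7 7 7 9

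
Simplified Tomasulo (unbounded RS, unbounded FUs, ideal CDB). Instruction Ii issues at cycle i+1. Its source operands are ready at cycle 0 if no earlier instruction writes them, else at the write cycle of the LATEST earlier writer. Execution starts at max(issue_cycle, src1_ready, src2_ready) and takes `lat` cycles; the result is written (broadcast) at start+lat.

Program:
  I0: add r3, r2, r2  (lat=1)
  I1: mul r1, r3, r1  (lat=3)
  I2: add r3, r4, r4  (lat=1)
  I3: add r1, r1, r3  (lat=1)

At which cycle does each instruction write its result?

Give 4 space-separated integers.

Answer: 2 5 4 6

Derivation:
I0 add r3: issue@1 deps=(None,None) exec_start@1 write@2
I1 mul r1: issue@2 deps=(0,None) exec_start@2 write@5
I2 add r3: issue@3 deps=(None,None) exec_start@3 write@4
I3 add r1: issue@4 deps=(1,2) exec_start@5 write@6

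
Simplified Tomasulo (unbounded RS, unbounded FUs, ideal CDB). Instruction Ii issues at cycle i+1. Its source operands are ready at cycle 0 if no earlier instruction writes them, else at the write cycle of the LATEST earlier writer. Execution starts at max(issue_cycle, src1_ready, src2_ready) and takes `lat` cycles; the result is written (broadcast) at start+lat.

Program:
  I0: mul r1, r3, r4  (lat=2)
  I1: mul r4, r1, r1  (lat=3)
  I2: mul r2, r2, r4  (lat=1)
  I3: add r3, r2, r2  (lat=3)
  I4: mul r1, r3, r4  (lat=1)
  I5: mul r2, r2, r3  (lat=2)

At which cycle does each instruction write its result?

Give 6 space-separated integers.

Answer: 3 6 7 10 11 12

Derivation:
I0 mul r1: issue@1 deps=(None,None) exec_start@1 write@3
I1 mul r4: issue@2 deps=(0,0) exec_start@3 write@6
I2 mul r2: issue@3 deps=(None,1) exec_start@6 write@7
I3 add r3: issue@4 deps=(2,2) exec_start@7 write@10
I4 mul r1: issue@5 deps=(3,1) exec_start@10 write@11
I5 mul r2: issue@6 deps=(2,3) exec_start@10 write@12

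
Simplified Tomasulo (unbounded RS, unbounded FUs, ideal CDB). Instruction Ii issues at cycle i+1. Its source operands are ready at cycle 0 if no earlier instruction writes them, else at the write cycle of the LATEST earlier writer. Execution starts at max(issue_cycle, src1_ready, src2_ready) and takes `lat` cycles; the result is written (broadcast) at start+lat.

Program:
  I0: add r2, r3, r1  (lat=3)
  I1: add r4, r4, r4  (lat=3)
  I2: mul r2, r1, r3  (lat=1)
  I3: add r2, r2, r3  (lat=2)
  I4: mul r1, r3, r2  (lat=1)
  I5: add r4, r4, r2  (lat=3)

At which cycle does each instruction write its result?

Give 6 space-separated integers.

Answer: 4 5 4 6 7 9

Derivation:
I0 add r2: issue@1 deps=(None,None) exec_start@1 write@4
I1 add r4: issue@2 deps=(None,None) exec_start@2 write@5
I2 mul r2: issue@3 deps=(None,None) exec_start@3 write@4
I3 add r2: issue@4 deps=(2,None) exec_start@4 write@6
I4 mul r1: issue@5 deps=(None,3) exec_start@6 write@7
I5 add r4: issue@6 deps=(1,3) exec_start@6 write@9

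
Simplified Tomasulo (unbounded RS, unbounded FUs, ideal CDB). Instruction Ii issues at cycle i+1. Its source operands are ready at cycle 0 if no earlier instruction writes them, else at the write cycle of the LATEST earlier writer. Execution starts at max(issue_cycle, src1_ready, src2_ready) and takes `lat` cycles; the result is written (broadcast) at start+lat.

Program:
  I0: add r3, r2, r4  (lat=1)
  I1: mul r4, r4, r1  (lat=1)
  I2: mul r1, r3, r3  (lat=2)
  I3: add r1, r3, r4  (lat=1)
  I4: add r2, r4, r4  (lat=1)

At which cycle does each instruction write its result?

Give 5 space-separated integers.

Answer: 2 3 5 5 6

Derivation:
I0 add r3: issue@1 deps=(None,None) exec_start@1 write@2
I1 mul r4: issue@2 deps=(None,None) exec_start@2 write@3
I2 mul r1: issue@3 deps=(0,0) exec_start@3 write@5
I3 add r1: issue@4 deps=(0,1) exec_start@4 write@5
I4 add r2: issue@5 deps=(1,1) exec_start@5 write@6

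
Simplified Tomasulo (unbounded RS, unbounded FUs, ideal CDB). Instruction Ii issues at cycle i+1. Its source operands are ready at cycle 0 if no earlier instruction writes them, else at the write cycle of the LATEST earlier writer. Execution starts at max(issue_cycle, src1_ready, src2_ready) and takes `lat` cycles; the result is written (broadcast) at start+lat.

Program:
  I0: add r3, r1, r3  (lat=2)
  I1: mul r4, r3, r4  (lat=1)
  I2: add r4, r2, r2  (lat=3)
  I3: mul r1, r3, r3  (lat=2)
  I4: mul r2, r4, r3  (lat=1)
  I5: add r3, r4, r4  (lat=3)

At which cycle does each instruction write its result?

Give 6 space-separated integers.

Answer: 3 4 6 6 7 9

Derivation:
I0 add r3: issue@1 deps=(None,None) exec_start@1 write@3
I1 mul r4: issue@2 deps=(0,None) exec_start@3 write@4
I2 add r4: issue@3 deps=(None,None) exec_start@3 write@6
I3 mul r1: issue@4 deps=(0,0) exec_start@4 write@6
I4 mul r2: issue@5 deps=(2,0) exec_start@6 write@7
I5 add r3: issue@6 deps=(2,2) exec_start@6 write@9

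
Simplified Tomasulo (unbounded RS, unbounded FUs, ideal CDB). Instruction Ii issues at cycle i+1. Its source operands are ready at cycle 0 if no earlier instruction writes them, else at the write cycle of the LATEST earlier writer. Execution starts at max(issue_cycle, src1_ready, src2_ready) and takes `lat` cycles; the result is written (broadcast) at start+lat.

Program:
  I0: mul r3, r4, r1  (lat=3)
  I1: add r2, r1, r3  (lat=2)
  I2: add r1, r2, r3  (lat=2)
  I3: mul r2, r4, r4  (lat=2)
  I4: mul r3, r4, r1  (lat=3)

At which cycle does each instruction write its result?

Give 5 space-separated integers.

Answer: 4 6 8 6 11

Derivation:
I0 mul r3: issue@1 deps=(None,None) exec_start@1 write@4
I1 add r2: issue@2 deps=(None,0) exec_start@4 write@6
I2 add r1: issue@3 deps=(1,0) exec_start@6 write@8
I3 mul r2: issue@4 deps=(None,None) exec_start@4 write@6
I4 mul r3: issue@5 deps=(None,2) exec_start@8 write@11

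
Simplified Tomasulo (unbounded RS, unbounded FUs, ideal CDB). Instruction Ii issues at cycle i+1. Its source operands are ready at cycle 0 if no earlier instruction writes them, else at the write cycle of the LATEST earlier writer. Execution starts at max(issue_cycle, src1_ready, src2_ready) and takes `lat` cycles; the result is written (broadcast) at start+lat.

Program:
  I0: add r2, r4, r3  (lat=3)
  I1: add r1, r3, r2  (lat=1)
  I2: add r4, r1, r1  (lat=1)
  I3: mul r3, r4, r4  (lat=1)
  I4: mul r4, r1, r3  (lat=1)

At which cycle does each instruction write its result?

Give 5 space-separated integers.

I0 add r2: issue@1 deps=(None,None) exec_start@1 write@4
I1 add r1: issue@2 deps=(None,0) exec_start@4 write@5
I2 add r4: issue@3 deps=(1,1) exec_start@5 write@6
I3 mul r3: issue@4 deps=(2,2) exec_start@6 write@7
I4 mul r4: issue@5 deps=(1,3) exec_start@7 write@8

Answer: 4 5 6 7 8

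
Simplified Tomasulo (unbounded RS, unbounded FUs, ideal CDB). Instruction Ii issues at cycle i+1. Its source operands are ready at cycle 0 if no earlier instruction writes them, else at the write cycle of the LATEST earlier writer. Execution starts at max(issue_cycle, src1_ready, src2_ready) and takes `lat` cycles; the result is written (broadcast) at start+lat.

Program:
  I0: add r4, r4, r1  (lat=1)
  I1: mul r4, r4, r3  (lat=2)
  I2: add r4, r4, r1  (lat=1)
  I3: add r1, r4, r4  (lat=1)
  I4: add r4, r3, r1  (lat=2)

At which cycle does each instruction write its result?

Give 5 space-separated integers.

I0 add r4: issue@1 deps=(None,None) exec_start@1 write@2
I1 mul r4: issue@2 deps=(0,None) exec_start@2 write@4
I2 add r4: issue@3 deps=(1,None) exec_start@4 write@5
I3 add r1: issue@4 deps=(2,2) exec_start@5 write@6
I4 add r4: issue@5 deps=(None,3) exec_start@6 write@8

Answer: 2 4 5 6 8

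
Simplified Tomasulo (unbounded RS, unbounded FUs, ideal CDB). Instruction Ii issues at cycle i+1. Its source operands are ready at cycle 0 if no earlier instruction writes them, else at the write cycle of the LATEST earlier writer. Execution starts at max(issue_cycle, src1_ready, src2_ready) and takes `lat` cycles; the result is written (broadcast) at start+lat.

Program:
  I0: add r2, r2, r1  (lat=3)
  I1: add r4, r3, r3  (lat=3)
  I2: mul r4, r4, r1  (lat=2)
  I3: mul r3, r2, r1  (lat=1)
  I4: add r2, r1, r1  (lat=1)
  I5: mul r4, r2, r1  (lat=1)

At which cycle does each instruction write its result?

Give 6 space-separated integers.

Answer: 4 5 7 5 6 7

Derivation:
I0 add r2: issue@1 deps=(None,None) exec_start@1 write@4
I1 add r4: issue@2 deps=(None,None) exec_start@2 write@5
I2 mul r4: issue@3 deps=(1,None) exec_start@5 write@7
I3 mul r3: issue@4 deps=(0,None) exec_start@4 write@5
I4 add r2: issue@5 deps=(None,None) exec_start@5 write@6
I5 mul r4: issue@6 deps=(4,None) exec_start@6 write@7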